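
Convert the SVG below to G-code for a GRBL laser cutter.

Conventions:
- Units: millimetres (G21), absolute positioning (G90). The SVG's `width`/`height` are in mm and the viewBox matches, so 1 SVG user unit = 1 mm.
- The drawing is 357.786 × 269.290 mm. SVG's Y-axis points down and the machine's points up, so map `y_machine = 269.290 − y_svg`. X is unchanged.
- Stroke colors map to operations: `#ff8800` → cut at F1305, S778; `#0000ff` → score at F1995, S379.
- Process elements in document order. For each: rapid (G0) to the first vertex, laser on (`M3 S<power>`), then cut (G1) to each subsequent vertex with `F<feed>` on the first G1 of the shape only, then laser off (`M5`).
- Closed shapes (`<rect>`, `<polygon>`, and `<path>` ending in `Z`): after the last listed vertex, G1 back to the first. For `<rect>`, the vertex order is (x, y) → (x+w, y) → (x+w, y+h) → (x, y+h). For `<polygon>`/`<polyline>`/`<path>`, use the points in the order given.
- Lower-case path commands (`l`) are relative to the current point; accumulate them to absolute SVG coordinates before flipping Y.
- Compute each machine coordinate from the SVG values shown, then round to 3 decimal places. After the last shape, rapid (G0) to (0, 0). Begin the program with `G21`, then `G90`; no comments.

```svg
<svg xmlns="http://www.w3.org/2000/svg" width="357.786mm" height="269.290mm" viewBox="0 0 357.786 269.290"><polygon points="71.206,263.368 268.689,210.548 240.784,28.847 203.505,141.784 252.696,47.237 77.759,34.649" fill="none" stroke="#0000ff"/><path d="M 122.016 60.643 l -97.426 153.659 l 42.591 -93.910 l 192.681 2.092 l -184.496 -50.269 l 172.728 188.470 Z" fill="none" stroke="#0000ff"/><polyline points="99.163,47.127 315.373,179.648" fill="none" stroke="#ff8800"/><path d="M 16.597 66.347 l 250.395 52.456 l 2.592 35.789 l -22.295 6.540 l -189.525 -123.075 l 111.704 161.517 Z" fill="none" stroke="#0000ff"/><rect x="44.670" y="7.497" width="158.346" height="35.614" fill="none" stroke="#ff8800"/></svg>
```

Since the viewBox matches the mm dimensions, user units are millimetres directly. The only transform is the Y-flip y_m = 269.290 − y_svg.

Shape 1 is a closed polygon drawn with `<polygon>`. Its stroke #0000ff means score at S379, F1995. After flipping Y the toolpath is (71.206,5.922) → (268.689,58.742) → (240.784,240.443) → (203.505,127.506) → (252.696,222.053) → (77.759,234.641) → (71.206,5.922), returning to the start.

Shape 2 is a closed polygon drawn with `<path>`. Its stroke #0000ff means score at S379, F1995. After flipping Y the toolpath is (122.016,208.647) → (24.590,54.988) → (67.181,148.898) → (259.862,146.806) → (75.366,197.075) → (248.094,8.605) → (122.016,208.647), returning to the start.

Shape 3 is a line segment drawn with `<polyline>`. Its stroke #ff8800 means cut at S778, F1305. After flipping Y the toolpath is (99.163,222.163) → (315.373,89.642).

Shape 4 is a closed polygon drawn with `<path>`. Its stroke #0000ff means score at S379, F1995. After flipping Y the toolpath is (16.597,202.943) → (266.992,150.487) → (269.584,114.698) → (247.289,108.158) → (57.764,231.233) → (169.468,69.716) → (16.597,202.943), returning to the start.

Shape 5 is a rectangle drawn with `<rect>`. Its stroke #ff8800 means cut at S778, F1305. After flipping Y the toolpath is (44.670,261.793) → (203.016,261.793) → (203.016,226.179) → (44.670,226.179) → (44.670,261.793), returning to the start.

G21
G90
G0 X71.206 Y5.922
M3 S379
G1 X268.689 Y58.742 F1995
G1 X240.784 Y240.443
G1 X203.505 Y127.506
G1 X252.696 Y222.053
G1 X77.759 Y234.641
G1 X71.206 Y5.922
M5
G0 X122.016 Y208.647
M3 S379
G1 X24.590 Y54.988 F1995
G1 X67.181 Y148.898
G1 X259.862 Y146.806
G1 X75.366 Y197.075
G1 X248.094 Y8.605
G1 X122.016 Y208.647
M5
G0 X99.163 Y222.163
M3 S778
G1 X315.373 Y89.642 F1305
M5
G0 X16.597 Y202.943
M3 S379
G1 X266.992 Y150.487 F1995
G1 X269.584 Y114.698
G1 X247.289 Y108.158
G1 X57.764 Y231.233
G1 X169.468 Y69.716
G1 X16.597 Y202.943
M5
G0 X44.670 Y261.793
M3 S778
G1 X203.016 Y261.793 F1305
G1 X203.016 Y226.179
G1 X44.670 Y226.179
G1 X44.670 Y261.793
M5
G0 X0.000 Y0.000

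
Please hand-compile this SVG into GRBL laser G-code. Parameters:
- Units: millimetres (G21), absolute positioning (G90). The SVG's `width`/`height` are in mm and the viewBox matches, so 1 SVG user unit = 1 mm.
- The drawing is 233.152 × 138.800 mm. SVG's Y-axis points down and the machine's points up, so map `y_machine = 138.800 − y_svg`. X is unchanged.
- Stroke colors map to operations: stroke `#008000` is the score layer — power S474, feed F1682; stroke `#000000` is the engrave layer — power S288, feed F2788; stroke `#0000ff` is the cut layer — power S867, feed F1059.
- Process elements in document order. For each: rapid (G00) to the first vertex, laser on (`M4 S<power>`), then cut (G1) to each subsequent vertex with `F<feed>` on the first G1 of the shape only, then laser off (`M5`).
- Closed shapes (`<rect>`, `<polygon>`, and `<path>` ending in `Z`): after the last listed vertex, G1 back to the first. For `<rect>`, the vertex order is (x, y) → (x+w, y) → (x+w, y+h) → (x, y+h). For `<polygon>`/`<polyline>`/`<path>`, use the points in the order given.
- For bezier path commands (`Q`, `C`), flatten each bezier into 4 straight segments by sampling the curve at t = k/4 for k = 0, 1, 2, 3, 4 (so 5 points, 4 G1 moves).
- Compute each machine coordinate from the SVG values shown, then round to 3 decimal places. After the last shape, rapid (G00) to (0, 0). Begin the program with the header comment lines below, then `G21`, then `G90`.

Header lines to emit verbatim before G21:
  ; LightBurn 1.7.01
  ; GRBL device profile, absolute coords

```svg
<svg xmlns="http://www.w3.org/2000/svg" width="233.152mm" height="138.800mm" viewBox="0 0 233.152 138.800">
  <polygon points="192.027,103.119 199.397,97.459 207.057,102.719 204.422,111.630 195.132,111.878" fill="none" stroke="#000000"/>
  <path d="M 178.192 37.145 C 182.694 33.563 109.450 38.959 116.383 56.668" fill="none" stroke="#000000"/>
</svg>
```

; LightBurn 1.7.01
; GRBL device profile, absolute coords
G21
G90
G00 X192.027 Y35.681
M4 S288
G1 X199.397 Y41.341 F2788
G1 X207.057 Y36.081
G1 X204.422 Y27.170
G1 X195.132 Y26.922
G1 X192.027 Y35.681
M5
G00 X178.192 Y101.655
M4 S288
G1 X169.459 Y102.606 F2788
G1 X146.376 Y99.878
G1 X123.749 Y93.157
G1 X116.383 Y82.132
M5
G00 X0.000 Y0.000

1 u = 1 mm; y_m = 138.800 − y.

[1] `<polygon>` regular polygon, #000000→engrave S288 F2788: (192.027,35.681) → (199.397,41.341) → (207.057,36.081) → (204.422,27.170) → (195.132,26.922) → (192.027,35.681) (closed)

[2] `<path>` cubic bezier, #000000→engrave S288 F2788: (178.192,101.655) → (169.459,102.606) → (146.376,99.878) → (123.749,93.157) → (116.383,82.132)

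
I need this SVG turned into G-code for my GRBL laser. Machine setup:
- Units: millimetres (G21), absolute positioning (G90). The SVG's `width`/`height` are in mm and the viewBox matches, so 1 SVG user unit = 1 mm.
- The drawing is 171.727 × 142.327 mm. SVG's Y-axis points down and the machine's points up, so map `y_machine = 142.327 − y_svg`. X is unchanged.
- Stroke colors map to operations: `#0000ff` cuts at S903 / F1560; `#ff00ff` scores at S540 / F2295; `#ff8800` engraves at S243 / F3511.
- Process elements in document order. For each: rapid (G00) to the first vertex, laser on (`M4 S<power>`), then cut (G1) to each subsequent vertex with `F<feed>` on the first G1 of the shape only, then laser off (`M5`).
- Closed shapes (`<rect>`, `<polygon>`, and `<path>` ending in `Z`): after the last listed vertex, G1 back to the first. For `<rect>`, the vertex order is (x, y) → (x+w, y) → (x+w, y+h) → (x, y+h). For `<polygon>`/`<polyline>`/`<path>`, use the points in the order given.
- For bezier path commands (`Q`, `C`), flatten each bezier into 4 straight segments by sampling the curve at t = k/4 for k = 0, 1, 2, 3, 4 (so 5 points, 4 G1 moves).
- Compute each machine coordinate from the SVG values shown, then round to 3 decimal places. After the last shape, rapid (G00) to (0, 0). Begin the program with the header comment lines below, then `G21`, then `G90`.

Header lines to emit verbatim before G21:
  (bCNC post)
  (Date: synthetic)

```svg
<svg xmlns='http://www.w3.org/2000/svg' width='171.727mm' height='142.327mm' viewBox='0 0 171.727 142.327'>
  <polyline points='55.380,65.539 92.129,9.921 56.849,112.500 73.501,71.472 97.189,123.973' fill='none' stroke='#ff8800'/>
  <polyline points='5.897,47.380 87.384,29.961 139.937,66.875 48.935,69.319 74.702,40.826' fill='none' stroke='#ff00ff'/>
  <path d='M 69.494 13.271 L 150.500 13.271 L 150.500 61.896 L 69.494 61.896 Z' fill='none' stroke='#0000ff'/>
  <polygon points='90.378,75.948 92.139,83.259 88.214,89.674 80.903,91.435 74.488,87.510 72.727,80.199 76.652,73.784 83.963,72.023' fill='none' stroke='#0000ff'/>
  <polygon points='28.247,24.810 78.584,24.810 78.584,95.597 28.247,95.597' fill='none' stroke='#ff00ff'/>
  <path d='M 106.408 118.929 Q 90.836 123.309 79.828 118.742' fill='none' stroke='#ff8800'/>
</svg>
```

(bCNC post)
(Date: synthetic)
G21
G90
G00 X55.380 Y76.788
M4 S243
G1 X92.129 Y132.406 F3511
G1 X56.849 Y29.827
G1 X73.501 Y70.855
G1 X97.189 Y18.354
M5
G00 X5.897 Y94.947
M4 S540
G1 X87.384 Y112.366 F2295
G1 X139.937 Y75.452
G1 X48.935 Y73.008
G1 X74.702 Y101.501
M5
G00 X69.494 Y129.056
M4 S903
G1 X150.500 Y129.056 F1560
G1 X150.500 Y80.431
G1 X69.494 Y80.431
G1 X69.494 Y129.056
M5
G00 X90.378 Y66.379
M4 S903
G1 X92.139 Y59.068 F1560
G1 X88.214 Y52.653
G1 X80.903 Y50.892
G1 X74.488 Y54.817
G1 X72.727 Y62.128
G1 X76.652 Y68.543
G1 X83.963 Y70.304
G1 X90.378 Y66.379
M5
G00 X28.247 Y117.517
M4 S540
G1 X78.584 Y117.517 F2295
G1 X78.584 Y46.730
G1 X28.247 Y46.730
G1 X28.247 Y117.517
M5
G00 X106.408 Y23.398
M4 S243
G1 X98.907 Y21.767 F3511
G1 X91.977 Y21.255
G1 X85.617 Y21.861
G1 X79.828 Y23.585
M5
G00 X0.000 Y0.000

1 u = 1 mm; y_m = 142.327 − y.

[1] `<polyline>` open polyline, #ff8800→engrave S243 F3511: (55.380,76.788) → (92.129,132.406) → (56.849,29.827) → (73.501,70.855) → (97.189,18.354)

[2] `<polyline>` open polyline, #ff00ff→score S540 F2295: (5.897,94.947) → (87.384,112.366) → (139.937,75.452) → (48.935,73.008) → (74.702,101.501)

[3] `<path>` rectangle, #0000ff→cut S903 F1560: (69.494,129.056) → (150.500,129.056) → (150.500,80.431) → (69.494,80.431) → (69.494,129.056) (closed)

[4] `<polygon>` regular polygon, #0000ff→cut S903 F1560: (90.378,66.379) → (92.139,59.068) → (88.214,52.653) → (80.903,50.892) → (74.488,54.817) → (72.727,62.128) → (76.652,68.543) → (83.963,70.304) → (90.378,66.379) (closed)

[5] `<polygon>` rectangle, #ff00ff→score S540 F2295: (28.247,117.517) → (78.584,117.517) → (78.584,46.730) → (28.247,46.730) → (28.247,117.517) (closed)

[6] `<path>` quadratic bezier, #ff8800→engrave S243 F3511: (106.408,23.398) → (98.907,21.767) → (91.977,21.255) → (85.617,21.861) → (79.828,23.585)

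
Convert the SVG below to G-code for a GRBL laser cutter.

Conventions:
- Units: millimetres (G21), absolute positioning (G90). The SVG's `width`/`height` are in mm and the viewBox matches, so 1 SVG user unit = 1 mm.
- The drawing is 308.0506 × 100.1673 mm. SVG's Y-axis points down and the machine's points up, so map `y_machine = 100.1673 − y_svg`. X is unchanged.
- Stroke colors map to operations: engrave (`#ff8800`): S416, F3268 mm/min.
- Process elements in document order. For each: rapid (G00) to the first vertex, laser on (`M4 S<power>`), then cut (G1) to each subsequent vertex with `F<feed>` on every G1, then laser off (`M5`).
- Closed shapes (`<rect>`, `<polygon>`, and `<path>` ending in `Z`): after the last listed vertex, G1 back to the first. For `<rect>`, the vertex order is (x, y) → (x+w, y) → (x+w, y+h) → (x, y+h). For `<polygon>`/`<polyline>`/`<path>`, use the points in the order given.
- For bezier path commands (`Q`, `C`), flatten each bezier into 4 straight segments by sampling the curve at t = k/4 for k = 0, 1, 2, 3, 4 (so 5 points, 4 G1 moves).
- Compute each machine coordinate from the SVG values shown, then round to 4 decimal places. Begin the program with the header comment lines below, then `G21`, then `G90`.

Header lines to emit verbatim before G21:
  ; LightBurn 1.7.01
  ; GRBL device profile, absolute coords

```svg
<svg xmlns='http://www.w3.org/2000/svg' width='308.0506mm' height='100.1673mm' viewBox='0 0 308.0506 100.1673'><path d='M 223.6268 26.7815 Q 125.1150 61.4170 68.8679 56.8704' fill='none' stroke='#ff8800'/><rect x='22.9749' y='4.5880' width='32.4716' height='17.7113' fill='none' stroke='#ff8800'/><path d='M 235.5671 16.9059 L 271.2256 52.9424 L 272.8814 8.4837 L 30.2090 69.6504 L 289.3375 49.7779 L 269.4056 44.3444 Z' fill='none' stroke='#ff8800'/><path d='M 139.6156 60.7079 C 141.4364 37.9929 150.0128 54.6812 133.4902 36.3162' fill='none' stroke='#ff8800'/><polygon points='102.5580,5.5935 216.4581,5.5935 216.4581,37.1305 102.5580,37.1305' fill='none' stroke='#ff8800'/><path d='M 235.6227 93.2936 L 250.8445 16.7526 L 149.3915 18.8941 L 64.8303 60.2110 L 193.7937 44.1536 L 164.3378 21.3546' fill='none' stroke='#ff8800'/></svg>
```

Since the viewBox matches the mm dimensions, user units are millimetres directly. The only transform is the Y-flip y_m = 100.1673 − y_svg.

Shape 1 is a quadratic bezier drawn with `<path>`. Its stroke #ff8800 means engrave at S416, F3268. After flipping Y the toolpath is (223.6268,73.3858) → (177.0124,58.5169) → (135.6812,48.5458) → (99.6330,43.4725) → (68.8679,43.2969).

Shape 2 is a rectangle drawn with `<rect>`. Its stroke #ff8800 means engrave at S416, F3268. After flipping Y the toolpath is (22.9749,95.5793) → (55.4465,95.5793) → (55.4465,77.8680) → (22.9749,77.8680) → (22.9749,95.5793), returning to the start.

Shape 3 is a closed polygon drawn with `<path>`. Its stroke #ff8800 means engrave at S416, F3268. After flipping Y the toolpath is (235.5671,83.2614) → (271.2256,47.2249) → (272.8814,91.6836) → (30.2090,30.5169) → (289.3375,50.3894) → (269.4056,55.8229) → (235.5671,83.2614), returning to the start.

Shape 4 is a cubic bezier drawn with `<path>`. Its stroke #ff8800 means engrave at S416, F3268. After flipping Y the toolpath is (139.6156,39.4594) → (141.7501,50.2709) → (143.4317,53.2865) → (141.6738,55.4865) → (133.4902,63.8511).

Shape 5 is a rectangle drawn with `<polygon>`. Its stroke #ff8800 means engrave at S416, F3268. After flipping Y the toolpath is (102.5580,94.5738) → (216.4581,94.5738) → (216.4581,63.0368) → (102.5580,63.0368) → (102.5580,94.5738), returning to the start.

Shape 6 is a open polyline drawn with `<path>`. Its stroke #ff8800 means engrave at S416, F3268. After flipping Y the toolpath is (235.6227,6.8737) → (250.8445,83.4147) → (149.3915,81.2732) → (64.8303,39.9563) → (193.7937,56.0137) → (164.3378,78.8127).

; LightBurn 1.7.01
; GRBL device profile, absolute coords
G21
G90
G00 X223.6268 Y73.3858
M4 S416
G1 X177.0124 Y58.5169 F3268
G1 X135.6812 Y48.5458 F3268
G1 X99.6330 Y43.4725 F3268
G1 X68.8679 Y43.2969 F3268
M5
G00 X22.9749 Y95.5793
M4 S416
G1 X55.4465 Y95.5793 F3268
G1 X55.4465 Y77.8680 F3268
G1 X22.9749 Y77.8680 F3268
G1 X22.9749 Y95.5793 F3268
M5
G00 X235.5671 Y83.2614
M4 S416
G1 X271.2256 Y47.2249 F3268
G1 X272.8814 Y91.6836 F3268
G1 X30.2090 Y30.5169 F3268
G1 X289.3375 Y50.3894 F3268
G1 X269.4056 Y55.8229 F3268
G1 X235.5671 Y83.2614 F3268
M5
G00 X139.6156 Y39.4594
M4 S416
G1 X141.7501 Y50.2709 F3268
G1 X143.4317 Y53.2865 F3268
G1 X141.6738 Y55.4865 F3268
G1 X133.4902 Y63.8511 F3268
M5
G00 X102.5580 Y94.5738
M4 S416
G1 X216.4581 Y94.5738 F3268
G1 X216.4581 Y63.0368 F3268
G1 X102.5580 Y63.0368 F3268
G1 X102.5580 Y94.5738 F3268
M5
G00 X235.6227 Y6.8737
M4 S416
G1 X250.8445 Y83.4147 F3268
G1 X149.3915 Y81.2732 F3268
G1 X64.8303 Y39.9563 F3268
G1 X193.7937 Y56.0137 F3268
G1 X164.3378 Y78.8127 F3268
M5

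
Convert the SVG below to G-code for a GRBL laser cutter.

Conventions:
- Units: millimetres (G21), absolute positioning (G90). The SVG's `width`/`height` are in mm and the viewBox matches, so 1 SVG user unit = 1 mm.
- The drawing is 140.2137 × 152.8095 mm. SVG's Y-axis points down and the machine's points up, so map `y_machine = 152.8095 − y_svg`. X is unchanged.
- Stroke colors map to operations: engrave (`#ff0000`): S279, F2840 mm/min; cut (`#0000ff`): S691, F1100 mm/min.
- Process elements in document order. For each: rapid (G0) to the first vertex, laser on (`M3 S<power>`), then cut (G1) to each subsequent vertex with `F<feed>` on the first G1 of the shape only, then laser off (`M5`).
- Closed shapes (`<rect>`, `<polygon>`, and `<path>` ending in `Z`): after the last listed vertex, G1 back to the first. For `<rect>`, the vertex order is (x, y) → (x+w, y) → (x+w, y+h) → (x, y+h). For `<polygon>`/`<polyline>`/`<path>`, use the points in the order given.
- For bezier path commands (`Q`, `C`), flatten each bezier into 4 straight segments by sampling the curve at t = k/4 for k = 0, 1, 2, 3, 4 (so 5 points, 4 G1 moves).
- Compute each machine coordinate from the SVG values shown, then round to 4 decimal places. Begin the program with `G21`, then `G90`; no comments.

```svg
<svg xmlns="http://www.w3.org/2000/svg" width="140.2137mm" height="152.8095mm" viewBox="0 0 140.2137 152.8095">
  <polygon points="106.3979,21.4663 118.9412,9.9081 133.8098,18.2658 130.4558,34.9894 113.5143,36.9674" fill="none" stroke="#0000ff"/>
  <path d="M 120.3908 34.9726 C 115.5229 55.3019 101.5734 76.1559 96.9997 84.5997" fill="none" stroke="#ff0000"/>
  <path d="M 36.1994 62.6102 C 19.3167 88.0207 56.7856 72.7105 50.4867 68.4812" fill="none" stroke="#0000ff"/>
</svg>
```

1 u = 1 mm; y_m = 152.8095 − y.

[1] `<polygon>` regular polygon, #0000ff→cut S691 F1100: (106.3979,131.3432) → (118.9412,142.9014) → (133.8098,134.5437) → (130.4558,117.8201) → (113.5143,115.8421) → (106.3979,131.3432) (closed)

[2] `<path>` cubic bezier, #ff0000→engrave S279 F2840: (120.3908,117.8369) → (115.3255,102.6937) → (108.5849,88.5663) → (101.8995,76.6675) → (96.9997,68.2098)

[3] `<path>` cubic bezier, #0000ff→cut S691 F1100: (36.1994,90.1993) → (32.1952,77.9672) → (39.3741,76.1489) → (48.5375,79.8881) → (50.4867,84.3283)

G21
G90
G0 X106.3979 Y131.3432
M3 S691
G1 X118.9412 Y142.9014 F1100
G1 X133.8098 Y134.5437
G1 X130.4558 Y117.8201
G1 X113.5143 Y115.8421
G1 X106.3979 Y131.3432
M5
G0 X120.3908 Y117.8369
M3 S279
G1 X115.3255 Y102.6937 F2840
G1 X108.5849 Y88.5663
G1 X101.8995 Y76.6675
G1 X96.9997 Y68.2098
M5
G0 X36.1994 Y90.1993
M3 S691
G1 X32.1952 Y77.9672 F1100
G1 X39.3741 Y76.1489
G1 X48.5375 Y79.8881
G1 X50.4867 Y84.3283
M5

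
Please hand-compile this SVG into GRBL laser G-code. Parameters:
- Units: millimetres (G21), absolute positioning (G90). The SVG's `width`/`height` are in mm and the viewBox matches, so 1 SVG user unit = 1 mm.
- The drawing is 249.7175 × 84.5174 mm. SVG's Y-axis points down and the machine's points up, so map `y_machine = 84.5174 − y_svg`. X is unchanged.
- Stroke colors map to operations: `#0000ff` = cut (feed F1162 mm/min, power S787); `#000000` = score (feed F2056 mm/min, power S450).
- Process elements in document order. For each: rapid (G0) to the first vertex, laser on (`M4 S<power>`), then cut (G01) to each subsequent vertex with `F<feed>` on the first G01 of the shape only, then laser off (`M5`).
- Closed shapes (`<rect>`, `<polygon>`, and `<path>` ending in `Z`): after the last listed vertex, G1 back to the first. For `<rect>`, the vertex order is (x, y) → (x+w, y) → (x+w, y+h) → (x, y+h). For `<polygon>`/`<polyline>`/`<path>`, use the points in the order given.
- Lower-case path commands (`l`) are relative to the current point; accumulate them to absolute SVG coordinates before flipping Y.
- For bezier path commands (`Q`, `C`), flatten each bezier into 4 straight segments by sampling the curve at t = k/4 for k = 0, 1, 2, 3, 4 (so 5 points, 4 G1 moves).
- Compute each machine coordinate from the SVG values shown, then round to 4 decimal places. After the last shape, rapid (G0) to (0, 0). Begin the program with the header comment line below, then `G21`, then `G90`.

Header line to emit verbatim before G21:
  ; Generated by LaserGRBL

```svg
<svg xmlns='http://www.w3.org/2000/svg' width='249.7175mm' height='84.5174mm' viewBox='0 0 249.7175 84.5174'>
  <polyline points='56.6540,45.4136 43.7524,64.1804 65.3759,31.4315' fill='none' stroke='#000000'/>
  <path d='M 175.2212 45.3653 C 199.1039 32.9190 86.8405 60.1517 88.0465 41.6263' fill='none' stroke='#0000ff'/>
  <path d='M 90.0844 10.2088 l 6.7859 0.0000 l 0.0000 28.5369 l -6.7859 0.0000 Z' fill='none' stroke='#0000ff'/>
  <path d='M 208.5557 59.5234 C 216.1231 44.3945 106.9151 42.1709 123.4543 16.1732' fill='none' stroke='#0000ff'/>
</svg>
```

; Generated by LaserGRBL
G21
G90
G0 X56.6540 Y39.1038
M4 S450
G01 X43.7524 Y20.3370 F2056
G01 X65.3759 Y53.0859
M5
G0 X175.2212 Y39.1521
M4 S787
G01 X171.5061 Y42.3820 F1162
G01 X140.1376 Y38.7419
G01 X104.5173 Y36.2417
G01 X88.0465 Y42.8911
M5
G0 X90.0844 Y74.3086
M4 S787
G01 X96.8703 Y74.3086 F1162
G01 X96.8703 Y45.7717
G01 X90.0844 Y45.7717
G01 X90.0844 Y74.3086
M5
G0 X208.5557 Y24.9940
M4 S787
G01 X196.1253 Y34.4940 F1162
G01 X162.6406 Y42.5933
G01 X130.8381 Y52.7305
G01 X123.4543 Y68.3442
M5
G0 X0.0000 Y0.0000

viewBox `0 0 249.7175 84.5174` with mm width/height → 1 unit = 1 mm. Flip: y_m = 84.5174 − y_svg.

**Shape 1** — `<polyline>` open polyline, stroke `#000000` → score (S450, F2056). Machine vertices: (56.6540,39.1038) → (43.7524,20.3370) → (65.3759,53.0859). Open path.

**Shape 2** — `<path>` cubic bezier, stroke `#0000ff` → cut (S787, F1162). Control points (SVG): P0=(175.2212,45.3653), P1=(199.1039,32.9190), P2=(86.8405,60.1517), P3=(88.0465,41.6263); sampled at t=k/4. Machine vertices: (175.2212,39.1521) → (171.5061,42.3820) → (140.1376,38.7419) → (104.5173,36.2417) → (88.0465,42.8911). Open path.

**Shape 3** — `<path>` rectangle, stroke `#0000ff` → cut (S787, F1162). Machine vertices: (90.0844,74.3086) → (96.8703,74.3086) → (96.8703,45.7717) → (90.0844,45.7717) → (90.0844,74.3086). Closed: final G1 returns to the first vertex.

**Shape 4** — `<path>` cubic bezier, stroke `#0000ff` → cut (S787, F1162). Control points (SVG): P0=(208.5557,59.5234), P1=(216.1231,44.3945), P2=(106.9151,42.1709), P3=(123.4543,16.1732); sampled at t=k/4. Machine vertices: (208.5557,24.9940) → (196.1253,34.4940) → (162.6406,42.5933) → (130.8381,52.7305) → (123.4543,68.3442). Open path.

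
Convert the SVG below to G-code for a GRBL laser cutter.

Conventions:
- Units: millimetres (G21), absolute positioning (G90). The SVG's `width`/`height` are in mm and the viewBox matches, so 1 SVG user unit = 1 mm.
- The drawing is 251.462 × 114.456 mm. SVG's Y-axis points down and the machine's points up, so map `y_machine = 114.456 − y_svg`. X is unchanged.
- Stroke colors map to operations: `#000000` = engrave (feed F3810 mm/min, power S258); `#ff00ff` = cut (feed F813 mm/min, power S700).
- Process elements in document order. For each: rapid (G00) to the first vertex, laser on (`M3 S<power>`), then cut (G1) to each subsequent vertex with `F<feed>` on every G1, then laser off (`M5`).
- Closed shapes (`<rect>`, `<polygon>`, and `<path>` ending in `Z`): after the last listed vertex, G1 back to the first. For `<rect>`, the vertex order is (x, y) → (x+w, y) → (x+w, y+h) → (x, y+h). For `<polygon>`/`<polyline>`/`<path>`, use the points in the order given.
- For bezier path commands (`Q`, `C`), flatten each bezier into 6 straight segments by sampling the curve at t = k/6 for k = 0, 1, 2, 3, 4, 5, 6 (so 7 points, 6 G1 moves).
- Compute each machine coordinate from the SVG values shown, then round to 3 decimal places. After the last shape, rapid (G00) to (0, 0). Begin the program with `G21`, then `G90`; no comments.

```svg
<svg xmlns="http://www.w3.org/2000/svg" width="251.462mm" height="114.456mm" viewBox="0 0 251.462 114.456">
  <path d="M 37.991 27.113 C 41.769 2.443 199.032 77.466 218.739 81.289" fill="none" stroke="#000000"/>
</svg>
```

G21
G90
G00 X37.991 Y87.343
M3 S258
G1 X51.323 Y92.161 F3810
G1 X82.151 Y85.111 F3810
G1 X122.392 Y70.940 F3810
G1 X163.959 Y54.394 F3810
G1 X198.770 Y40.221 F3810
G1 X218.739 Y33.167 F3810
M5
G00 X0.000 Y0.000

1 u = 1 mm; y_m = 114.456 − y.

[1] `<path>` cubic bezier, #000000→engrave S258 F3810: (37.991,87.343) → (51.323,92.161) → (82.151,85.111) → (122.392,70.940) → (163.959,54.394) → (198.770,40.221) → (218.739,33.167)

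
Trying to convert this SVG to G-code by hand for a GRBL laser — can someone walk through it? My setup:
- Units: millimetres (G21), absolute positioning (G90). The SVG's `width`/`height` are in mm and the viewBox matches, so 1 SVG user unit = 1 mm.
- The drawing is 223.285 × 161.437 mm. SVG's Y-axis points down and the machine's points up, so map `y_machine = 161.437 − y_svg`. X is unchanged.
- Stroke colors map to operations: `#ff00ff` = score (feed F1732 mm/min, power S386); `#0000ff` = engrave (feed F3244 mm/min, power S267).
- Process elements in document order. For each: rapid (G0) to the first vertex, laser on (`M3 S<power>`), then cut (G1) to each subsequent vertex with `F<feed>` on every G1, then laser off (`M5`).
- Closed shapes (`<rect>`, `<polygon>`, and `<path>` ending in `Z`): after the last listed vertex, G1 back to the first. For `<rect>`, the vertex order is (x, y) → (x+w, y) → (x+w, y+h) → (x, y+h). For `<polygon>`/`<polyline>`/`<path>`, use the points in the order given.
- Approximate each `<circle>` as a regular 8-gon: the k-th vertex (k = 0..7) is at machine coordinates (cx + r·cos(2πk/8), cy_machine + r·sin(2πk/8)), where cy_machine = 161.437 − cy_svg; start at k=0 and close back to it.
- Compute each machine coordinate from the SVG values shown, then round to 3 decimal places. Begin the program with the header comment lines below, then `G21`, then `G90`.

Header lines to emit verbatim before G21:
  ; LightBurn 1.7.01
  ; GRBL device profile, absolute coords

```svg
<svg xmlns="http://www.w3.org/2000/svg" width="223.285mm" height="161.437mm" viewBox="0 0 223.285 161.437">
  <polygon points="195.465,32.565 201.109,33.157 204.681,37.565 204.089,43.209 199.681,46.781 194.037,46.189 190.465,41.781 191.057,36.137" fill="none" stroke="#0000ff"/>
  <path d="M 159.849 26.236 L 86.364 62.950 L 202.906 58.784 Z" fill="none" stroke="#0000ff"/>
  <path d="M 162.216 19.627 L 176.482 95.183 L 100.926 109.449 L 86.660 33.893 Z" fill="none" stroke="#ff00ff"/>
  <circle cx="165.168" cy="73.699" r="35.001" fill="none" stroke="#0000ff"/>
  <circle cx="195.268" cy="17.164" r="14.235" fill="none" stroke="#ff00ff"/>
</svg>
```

; LightBurn 1.7.01
; GRBL device profile, absolute coords
G21
G90
G0 X195.465 Y128.872
M3 S267
G1 X201.109 Y128.280 F3244
G1 X204.681 Y123.872 F3244
G1 X204.089 Y118.228 F3244
G1 X199.681 Y114.656 F3244
G1 X194.037 Y115.248 F3244
G1 X190.465 Y119.656 F3244
G1 X191.057 Y125.300 F3244
G1 X195.465 Y128.872 F3244
M5
G0 X159.849 Y135.201
M3 S267
G1 X86.364 Y98.487 F3244
G1 X202.906 Y102.653 F3244
G1 X159.849 Y135.201 F3244
M5
G0 X162.216 Y141.810
M3 S386
G1 X176.482 Y66.254 F1732
G1 X100.926 Y51.988 F1732
G1 X86.660 Y127.544 F1732
G1 X162.216 Y141.810 F1732
M5
G0 X200.169 Y87.738
M3 S267
G1 X189.917 Y112.487 F3244
G1 X165.168 Y122.739 F3244
G1 X140.419 Y112.487 F3244
G1 X130.167 Y87.738 F3244
G1 X140.419 Y62.989 F3244
G1 X165.168 Y52.737 F3244
G1 X189.917 Y62.989 F3244
G1 X200.169 Y87.738 F3244
M5
G0 X209.503 Y144.273
M3 S386
G1 X205.334 Y154.339 F1732
G1 X195.268 Y158.508 F1732
G1 X185.202 Y154.339 F1732
G1 X181.033 Y144.273 F1732
G1 X185.202 Y134.207 F1732
G1 X195.268 Y130.038 F1732
G1 X205.334 Y134.207 F1732
G1 X209.503 Y144.273 F1732
M5

1 u = 1 mm; y_m = 161.437 − y.

[1] `<polygon>` regular polygon, #0000ff→engrave S267 F3244: (195.465,128.872) → (201.109,128.280) → (204.681,123.872) → (204.089,118.228) → (199.681,114.656) → (194.037,115.248) → (190.465,119.656) → (191.057,125.300) → (195.465,128.872) (closed)

[2] `<path>` closed polygon, #0000ff→engrave S267 F3244: (159.849,135.201) → (86.364,98.487) → (202.906,102.653) → (159.849,135.201) (closed)

[3] `<path>` regular polygon, #ff00ff→score S386 F1732: (162.216,141.810) → (176.482,66.254) → (100.926,51.988) → (86.660,127.544) → (162.216,141.810) (closed)

[4] `<circle>` circle, #0000ff→engrave S267 F3244: (200.169,87.738) → (189.917,112.487) → (165.168,122.739) → (140.419,112.487) → (130.167,87.738) → (140.419,62.989) → (165.168,52.737) → (189.917,62.989) → (200.169,87.738) (closed)

[5] `<circle>` circle, #ff00ff→score S386 F1732: (209.503,144.273) → (205.334,154.339) → (195.268,158.508) → (185.202,154.339) → (181.033,144.273) → (185.202,134.207) → (195.268,130.038) → (205.334,134.207) → (209.503,144.273) (closed)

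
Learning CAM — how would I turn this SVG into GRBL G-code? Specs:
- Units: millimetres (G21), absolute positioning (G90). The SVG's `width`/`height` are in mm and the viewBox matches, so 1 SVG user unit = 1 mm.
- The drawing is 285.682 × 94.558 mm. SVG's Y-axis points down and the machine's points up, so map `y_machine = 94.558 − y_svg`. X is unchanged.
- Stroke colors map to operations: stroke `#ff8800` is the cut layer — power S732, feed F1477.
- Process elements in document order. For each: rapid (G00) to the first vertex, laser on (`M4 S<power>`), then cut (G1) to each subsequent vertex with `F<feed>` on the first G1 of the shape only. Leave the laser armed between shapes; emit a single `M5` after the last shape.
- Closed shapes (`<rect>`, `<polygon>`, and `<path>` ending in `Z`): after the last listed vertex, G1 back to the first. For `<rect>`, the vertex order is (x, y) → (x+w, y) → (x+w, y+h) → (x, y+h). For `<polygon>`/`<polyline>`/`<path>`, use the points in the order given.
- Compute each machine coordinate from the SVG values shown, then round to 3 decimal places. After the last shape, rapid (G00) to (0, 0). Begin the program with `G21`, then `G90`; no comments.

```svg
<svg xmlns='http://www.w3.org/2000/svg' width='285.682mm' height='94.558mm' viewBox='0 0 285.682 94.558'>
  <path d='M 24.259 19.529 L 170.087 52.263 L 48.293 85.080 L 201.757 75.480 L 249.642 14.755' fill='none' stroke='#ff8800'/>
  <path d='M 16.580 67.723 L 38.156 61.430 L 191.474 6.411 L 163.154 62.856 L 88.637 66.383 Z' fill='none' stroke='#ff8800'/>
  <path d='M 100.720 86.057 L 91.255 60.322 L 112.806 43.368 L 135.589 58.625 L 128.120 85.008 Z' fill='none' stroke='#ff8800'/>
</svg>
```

Since the viewBox matches the mm dimensions, user units are millimetres directly. The only transform is the Y-flip y_m = 94.558 − y_svg.

Shape 1 is a open polyline drawn with `<path>`. Its stroke #ff8800 means cut at S732, F1477. After flipping Y the toolpath is (24.259,75.029) → (170.087,42.295) → (48.293,9.478) → (201.757,19.078) → (249.642,79.803).

Shape 2 is a closed polygon drawn with `<path>`. Its stroke #ff8800 means cut at S732, F1477. After flipping Y the toolpath is (16.580,26.835) → (38.156,33.128) → (191.474,88.147) → (163.154,31.702) → (88.637,28.175) → (16.580,26.835), returning to the start.

Shape 3 is a regular polygon drawn with `<path>`. Its stroke #ff8800 means cut at S732, F1477. After flipping Y the toolpath is (100.720,8.501) → (91.255,34.236) → (112.806,51.190) → (135.589,35.933) → (128.120,9.550) → (100.720,8.501), returning to the start.

G21
G90
G00 X24.259 Y75.029
M4 S732
G1 X170.087 Y42.295 F1477
G1 X48.293 Y9.478
G1 X201.757 Y19.078
G1 X249.642 Y79.803
G00 X16.580 Y26.835
M4 S732
G1 X38.156 Y33.128 F1477
G1 X191.474 Y88.147
G1 X163.154 Y31.702
G1 X88.637 Y28.175
G1 X16.580 Y26.835
G00 X100.720 Y8.501
M4 S732
G1 X91.255 Y34.236 F1477
G1 X112.806 Y51.190
G1 X135.589 Y35.933
G1 X128.120 Y9.550
G1 X100.720 Y8.501
M5
G00 X0.000 Y0.000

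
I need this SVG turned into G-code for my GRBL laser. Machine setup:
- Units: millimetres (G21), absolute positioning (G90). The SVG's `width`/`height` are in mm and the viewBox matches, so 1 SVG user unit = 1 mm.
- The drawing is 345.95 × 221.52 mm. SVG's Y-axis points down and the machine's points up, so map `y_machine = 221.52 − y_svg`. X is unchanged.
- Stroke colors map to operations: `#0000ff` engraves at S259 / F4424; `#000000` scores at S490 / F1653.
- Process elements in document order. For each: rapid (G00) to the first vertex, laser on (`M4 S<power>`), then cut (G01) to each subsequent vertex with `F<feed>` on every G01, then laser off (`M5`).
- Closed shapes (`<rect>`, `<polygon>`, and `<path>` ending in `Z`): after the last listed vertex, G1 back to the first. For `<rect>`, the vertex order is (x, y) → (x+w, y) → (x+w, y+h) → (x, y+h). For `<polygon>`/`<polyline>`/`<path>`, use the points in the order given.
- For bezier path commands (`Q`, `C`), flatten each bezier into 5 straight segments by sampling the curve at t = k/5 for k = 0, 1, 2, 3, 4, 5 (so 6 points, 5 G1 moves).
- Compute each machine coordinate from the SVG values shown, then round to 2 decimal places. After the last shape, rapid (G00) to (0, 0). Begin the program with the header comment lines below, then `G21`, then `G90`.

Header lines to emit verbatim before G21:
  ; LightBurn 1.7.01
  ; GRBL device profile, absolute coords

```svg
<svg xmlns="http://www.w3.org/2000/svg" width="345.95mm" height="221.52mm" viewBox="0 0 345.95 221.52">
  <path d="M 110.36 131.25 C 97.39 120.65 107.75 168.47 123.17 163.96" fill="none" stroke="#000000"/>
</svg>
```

viewBox `0 0 345.95 221.52` with mm width/height → 1 unit = 1 mm. Flip: y_m = 221.52 − y_svg.

**Shape 1** — `<path>` cubic bezier, stroke `#000000` → score (S490, F1653). Control points (SVG): P0=(110.36,131.25), P1=(97.39,120.65), P2=(107.75,168.47), P3=(123.17,163.96); sampled at t=k/5. Machine vertices: (110.36,90.27) → (105.23,90.51) → (104.83,82.04) → (108.26,70.18) → (114.67,60.25) → (123.17,57.56). Open path.

; LightBurn 1.7.01
; GRBL device profile, absolute coords
G21
G90
G00 X110.36 Y90.27
M4 S490
G01 X105.23 Y90.51 F1653
G01 X104.83 Y82.04 F1653
G01 X108.26 Y70.18 F1653
G01 X114.67 Y60.25 F1653
G01 X123.17 Y57.56 F1653
M5
G00 X0.00 Y0.00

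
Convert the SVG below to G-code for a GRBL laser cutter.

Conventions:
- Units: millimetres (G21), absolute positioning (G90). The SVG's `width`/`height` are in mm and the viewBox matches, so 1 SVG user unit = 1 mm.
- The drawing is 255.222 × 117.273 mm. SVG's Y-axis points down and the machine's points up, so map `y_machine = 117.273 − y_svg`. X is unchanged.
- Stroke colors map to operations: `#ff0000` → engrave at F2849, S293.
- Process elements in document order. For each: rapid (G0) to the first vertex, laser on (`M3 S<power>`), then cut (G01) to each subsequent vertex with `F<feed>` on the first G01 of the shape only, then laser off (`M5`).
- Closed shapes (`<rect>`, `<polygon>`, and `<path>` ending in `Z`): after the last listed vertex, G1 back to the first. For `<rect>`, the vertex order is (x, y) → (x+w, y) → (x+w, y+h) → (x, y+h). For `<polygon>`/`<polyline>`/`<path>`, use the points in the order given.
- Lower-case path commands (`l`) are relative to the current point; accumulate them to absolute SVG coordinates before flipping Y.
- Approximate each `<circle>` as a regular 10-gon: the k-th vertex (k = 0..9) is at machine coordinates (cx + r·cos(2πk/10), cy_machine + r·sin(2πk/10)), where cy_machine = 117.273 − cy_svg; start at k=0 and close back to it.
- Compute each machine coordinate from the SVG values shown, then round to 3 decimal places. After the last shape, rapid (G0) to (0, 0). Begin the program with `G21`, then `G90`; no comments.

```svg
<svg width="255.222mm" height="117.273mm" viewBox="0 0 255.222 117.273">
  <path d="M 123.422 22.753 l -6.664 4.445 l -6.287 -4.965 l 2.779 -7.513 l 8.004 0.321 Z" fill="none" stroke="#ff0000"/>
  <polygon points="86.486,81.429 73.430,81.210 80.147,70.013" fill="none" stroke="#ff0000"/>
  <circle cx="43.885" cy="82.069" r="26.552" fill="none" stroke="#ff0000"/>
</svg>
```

Since the viewBox matches the mm dimensions, user units are millimetres directly. The only transform is the Y-flip y_m = 117.273 − y_svg.

Shape 1 is a regular polygon drawn with `<path>`. Its stroke #ff0000 means engrave at S293, F2849. After flipping Y the toolpath is (123.422,94.520) → (116.758,90.075) → (110.471,95.040) → (113.250,102.553) → (121.254,102.232) → (123.422,94.520), returning to the start.

Shape 2 is a regular polygon drawn with `<polygon>`. Its stroke #ff0000 means engrave at S293, F2849. After flipping Y the toolpath is (86.486,35.844) → (73.430,36.063) → (80.147,47.260) → (86.486,35.844), returning to the start.

Shape 3 is a circle drawn with `<circle>`. Its stroke #ff0000 means engrave at S293, F2849. After flipping Y the toolpath is (70.437,35.204) → (65.366,50.811) → (52.090,60.456) → (35.680,60.456) → (22.404,50.811) → (17.333,35.204) → (22.404,19.597) → (35.680,9.952) → (52.090,9.952) → (65.366,19.597) → (70.437,35.204), returning to the start.

G21
G90
G0 X123.422 Y94.520
M3 S293
G01 X116.758 Y90.075 F2849
G01 X110.471 Y95.040
G01 X113.250 Y102.553
G01 X121.254 Y102.232
G01 X123.422 Y94.520
M5
G0 X86.486 Y35.844
M3 S293
G01 X73.430 Y36.063 F2849
G01 X80.147 Y47.260
G01 X86.486 Y35.844
M5
G0 X70.437 Y35.204
M3 S293
G01 X65.366 Y50.811 F2849
G01 X52.090 Y60.456
G01 X35.680 Y60.456
G01 X22.404 Y50.811
G01 X17.333 Y35.204
G01 X22.404 Y19.597
G01 X35.680 Y9.952
G01 X52.090 Y9.952
G01 X65.366 Y19.597
G01 X70.437 Y35.204
M5
G0 X0.000 Y0.000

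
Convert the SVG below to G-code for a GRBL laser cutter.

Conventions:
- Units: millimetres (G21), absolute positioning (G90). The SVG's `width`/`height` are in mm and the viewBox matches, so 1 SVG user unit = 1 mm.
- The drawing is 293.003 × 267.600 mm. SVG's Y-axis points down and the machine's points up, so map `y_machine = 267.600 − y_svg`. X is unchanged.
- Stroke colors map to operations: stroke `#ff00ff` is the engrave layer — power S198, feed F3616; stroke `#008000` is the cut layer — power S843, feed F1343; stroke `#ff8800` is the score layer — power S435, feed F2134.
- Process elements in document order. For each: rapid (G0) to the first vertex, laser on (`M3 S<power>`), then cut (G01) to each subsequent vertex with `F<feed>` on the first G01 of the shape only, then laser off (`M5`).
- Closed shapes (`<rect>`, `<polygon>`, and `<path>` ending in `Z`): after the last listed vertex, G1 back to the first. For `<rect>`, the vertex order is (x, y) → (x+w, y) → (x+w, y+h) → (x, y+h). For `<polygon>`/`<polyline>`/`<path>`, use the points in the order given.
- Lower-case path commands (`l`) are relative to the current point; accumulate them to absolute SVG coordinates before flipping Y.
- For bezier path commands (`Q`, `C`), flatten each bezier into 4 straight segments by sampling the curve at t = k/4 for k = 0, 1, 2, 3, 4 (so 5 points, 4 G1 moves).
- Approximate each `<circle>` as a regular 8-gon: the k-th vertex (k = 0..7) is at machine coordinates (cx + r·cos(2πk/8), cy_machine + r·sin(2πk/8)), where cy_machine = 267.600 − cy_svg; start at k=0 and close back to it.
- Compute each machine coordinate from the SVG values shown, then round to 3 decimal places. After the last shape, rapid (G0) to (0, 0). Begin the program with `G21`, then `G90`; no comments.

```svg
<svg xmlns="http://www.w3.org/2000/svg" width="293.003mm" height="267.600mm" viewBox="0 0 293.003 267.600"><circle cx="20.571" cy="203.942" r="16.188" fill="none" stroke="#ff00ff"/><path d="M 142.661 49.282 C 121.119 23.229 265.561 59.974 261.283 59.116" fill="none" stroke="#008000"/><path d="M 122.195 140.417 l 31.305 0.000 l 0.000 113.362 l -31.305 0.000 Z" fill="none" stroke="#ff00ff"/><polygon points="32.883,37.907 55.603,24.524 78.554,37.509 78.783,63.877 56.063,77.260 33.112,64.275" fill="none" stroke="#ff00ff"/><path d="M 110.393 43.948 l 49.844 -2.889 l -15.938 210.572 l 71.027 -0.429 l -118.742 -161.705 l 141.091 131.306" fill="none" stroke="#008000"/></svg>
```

1 u = 1 mm; y_m = 267.600 − y.

[1] `<circle>` circle, #ff00ff→engrave S198 F3616: (36.759,63.658) → (32.018,75.105) → (20.571,79.846) → (9.124,75.105) → (4.383,63.658) → (9.124,52.211) → (20.571,47.470) → (32.018,52.211) → (36.759,63.658) (closed)

[2] `<path>` cubic bezier, #008000→cut S843 F1343: (142.661,218.318) → (152.709,227.652) → (195.498,222.849) → (241.524,213.322) → (261.283,208.484)

[3] `<path>` rectangle, #ff00ff→engrave S198 F3616: (122.195,127.183) → (153.500,127.183) → (153.500,13.821) → (122.195,13.821) → (122.195,127.183) (closed)

[4] `<polygon>` regular polygon, #ff00ff→engrave S198 F3616: (32.883,229.693) → (55.603,243.076) → (78.554,230.091) → (78.783,203.723) → (56.063,190.340) → (33.112,203.325) → (32.883,229.693) (closed)

[5] `<path>` open polyline, #008000→cut S843 F1343: (110.393,223.652) → (160.237,226.541) → (144.299,15.969) → (215.326,16.398) → (96.584,178.103) → (237.675,46.797)

G21
G90
G0 X36.759 Y63.658
M3 S198
G01 X32.018 Y75.105 F3616
G01 X20.571 Y79.846
G01 X9.124 Y75.105
G01 X4.383 Y63.658
G01 X9.124 Y52.211
G01 X20.571 Y47.470
G01 X32.018 Y52.211
G01 X36.759 Y63.658
M5
G0 X142.661 Y218.318
M3 S843
G01 X152.709 Y227.652 F1343
G01 X195.498 Y222.849
G01 X241.524 Y213.322
G01 X261.283 Y208.484
M5
G0 X122.195 Y127.183
M3 S198
G01 X153.500 Y127.183 F3616
G01 X153.500 Y13.821
G01 X122.195 Y13.821
G01 X122.195 Y127.183
M5
G0 X32.883 Y229.693
M3 S198
G01 X55.603 Y243.076 F3616
G01 X78.554 Y230.091
G01 X78.783 Y203.723
G01 X56.063 Y190.340
G01 X33.112 Y203.325
G01 X32.883 Y229.693
M5
G0 X110.393 Y223.652
M3 S843
G01 X160.237 Y226.541 F1343
G01 X144.299 Y15.969
G01 X215.326 Y16.398
G01 X96.584 Y178.103
G01 X237.675 Y46.797
M5
G0 X0.000 Y0.000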